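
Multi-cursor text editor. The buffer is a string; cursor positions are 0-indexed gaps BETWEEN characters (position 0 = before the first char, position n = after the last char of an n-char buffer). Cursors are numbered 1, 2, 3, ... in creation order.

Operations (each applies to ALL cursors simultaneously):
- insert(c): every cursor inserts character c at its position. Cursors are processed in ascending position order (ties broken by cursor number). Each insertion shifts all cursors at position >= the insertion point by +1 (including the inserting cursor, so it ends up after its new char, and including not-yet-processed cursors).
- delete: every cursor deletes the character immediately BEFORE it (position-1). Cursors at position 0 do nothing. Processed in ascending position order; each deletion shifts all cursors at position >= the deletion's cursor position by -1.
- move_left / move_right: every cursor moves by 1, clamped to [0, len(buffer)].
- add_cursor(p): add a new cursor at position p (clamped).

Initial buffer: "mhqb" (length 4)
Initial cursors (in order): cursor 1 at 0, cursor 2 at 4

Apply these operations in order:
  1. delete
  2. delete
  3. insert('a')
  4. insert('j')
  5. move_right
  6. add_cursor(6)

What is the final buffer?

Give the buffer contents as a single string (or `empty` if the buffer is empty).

After op 1 (delete): buffer="mhq" (len 3), cursors c1@0 c2@3, authorship ...
After op 2 (delete): buffer="mh" (len 2), cursors c1@0 c2@2, authorship ..
After op 3 (insert('a')): buffer="amha" (len 4), cursors c1@1 c2@4, authorship 1..2
After op 4 (insert('j')): buffer="ajmhaj" (len 6), cursors c1@2 c2@6, authorship 11..22
After op 5 (move_right): buffer="ajmhaj" (len 6), cursors c1@3 c2@6, authorship 11..22
After op 6 (add_cursor(6)): buffer="ajmhaj" (len 6), cursors c1@3 c2@6 c3@6, authorship 11..22

Answer: ajmhaj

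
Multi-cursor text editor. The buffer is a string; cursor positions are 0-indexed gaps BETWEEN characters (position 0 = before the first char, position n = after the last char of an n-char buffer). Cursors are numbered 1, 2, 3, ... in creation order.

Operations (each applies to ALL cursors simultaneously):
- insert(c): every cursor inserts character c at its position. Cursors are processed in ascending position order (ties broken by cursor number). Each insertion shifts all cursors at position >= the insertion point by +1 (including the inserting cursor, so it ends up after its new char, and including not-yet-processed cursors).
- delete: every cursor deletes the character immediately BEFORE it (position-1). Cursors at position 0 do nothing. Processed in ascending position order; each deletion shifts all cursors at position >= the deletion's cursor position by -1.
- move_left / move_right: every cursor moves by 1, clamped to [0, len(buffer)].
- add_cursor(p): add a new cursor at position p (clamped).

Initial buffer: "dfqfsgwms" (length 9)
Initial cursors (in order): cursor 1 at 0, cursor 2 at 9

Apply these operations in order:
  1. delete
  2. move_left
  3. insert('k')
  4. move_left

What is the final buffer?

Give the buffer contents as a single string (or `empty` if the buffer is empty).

After op 1 (delete): buffer="dfqfsgwm" (len 8), cursors c1@0 c2@8, authorship ........
After op 2 (move_left): buffer="dfqfsgwm" (len 8), cursors c1@0 c2@7, authorship ........
After op 3 (insert('k')): buffer="kdfqfsgwkm" (len 10), cursors c1@1 c2@9, authorship 1.......2.
After op 4 (move_left): buffer="kdfqfsgwkm" (len 10), cursors c1@0 c2@8, authorship 1.......2.

Answer: kdfqfsgwkm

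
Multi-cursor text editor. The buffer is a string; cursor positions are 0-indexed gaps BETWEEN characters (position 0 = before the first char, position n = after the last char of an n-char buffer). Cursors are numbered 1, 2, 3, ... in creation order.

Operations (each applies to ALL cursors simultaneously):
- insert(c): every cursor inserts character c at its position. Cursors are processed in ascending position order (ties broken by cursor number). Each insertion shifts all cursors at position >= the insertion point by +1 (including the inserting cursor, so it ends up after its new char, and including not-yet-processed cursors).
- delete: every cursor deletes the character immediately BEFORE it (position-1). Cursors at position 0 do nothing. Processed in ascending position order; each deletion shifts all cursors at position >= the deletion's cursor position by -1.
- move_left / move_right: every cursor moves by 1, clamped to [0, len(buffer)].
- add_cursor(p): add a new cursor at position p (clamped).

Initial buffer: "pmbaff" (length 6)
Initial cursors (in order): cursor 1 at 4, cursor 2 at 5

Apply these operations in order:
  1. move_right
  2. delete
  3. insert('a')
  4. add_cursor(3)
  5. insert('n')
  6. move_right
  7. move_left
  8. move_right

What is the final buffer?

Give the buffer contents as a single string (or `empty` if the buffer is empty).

Answer: pmbnaaann

Derivation:
After op 1 (move_right): buffer="pmbaff" (len 6), cursors c1@5 c2@6, authorship ......
After op 2 (delete): buffer="pmba" (len 4), cursors c1@4 c2@4, authorship ....
After op 3 (insert('a')): buffer="pmbaaa" (len 6), cursors c1@6 c2@6, authorship ....12
After op 4 (add_cursor(3)): buffer="pmbaaa" (len 6), cursors c3@3 c1@6 c2@6, authorship ....12
After op 5 (insert('n')): buffer="pmbnaaann" (len 9), cursors c3@4 c1@9 c2@9, authorship ...3.1212
After op 6 (move_right): buffer="pmbnaaann" (len 9), cursors c3@5 c1@9 c2@9, authorship ...3.1212
After op 7 (move_left): buffer="pmbnaaann" (len 9), cursors c3@4 c1@8 c2@8, authorship ...3.1212
After op 8 (move_right): buffer="pmbnaaann" (len 9), cursors c3@5 c1@9 c2@9, authorship ...3.1212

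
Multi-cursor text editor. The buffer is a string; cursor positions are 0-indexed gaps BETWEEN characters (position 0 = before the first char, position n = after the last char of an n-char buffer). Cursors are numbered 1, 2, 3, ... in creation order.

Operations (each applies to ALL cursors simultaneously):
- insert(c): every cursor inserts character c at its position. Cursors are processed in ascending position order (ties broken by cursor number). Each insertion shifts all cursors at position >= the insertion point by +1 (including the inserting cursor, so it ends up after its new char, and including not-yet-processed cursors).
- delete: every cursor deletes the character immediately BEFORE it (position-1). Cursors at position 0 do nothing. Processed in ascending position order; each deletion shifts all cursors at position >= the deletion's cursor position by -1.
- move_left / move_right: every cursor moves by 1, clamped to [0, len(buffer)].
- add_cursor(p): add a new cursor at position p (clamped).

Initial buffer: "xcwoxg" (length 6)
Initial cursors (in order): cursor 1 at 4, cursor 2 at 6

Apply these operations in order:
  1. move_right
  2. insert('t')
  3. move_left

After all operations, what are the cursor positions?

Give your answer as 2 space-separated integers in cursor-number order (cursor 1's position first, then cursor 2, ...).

After op 1 (move_right): buffer="xcwoxg" (len 6), cursors c1@5 c2@6, authorship ......
After op 2 (insert('t')): buffer="xcwoxtgt" (len 8), cursors c1@6 c2@8, authorship .....1.2
After op 3 (move_left): buffer="xcwoxtgt" (len 8), cursors c1@5 c2@7, authorship .....1.2

Answer: 5 7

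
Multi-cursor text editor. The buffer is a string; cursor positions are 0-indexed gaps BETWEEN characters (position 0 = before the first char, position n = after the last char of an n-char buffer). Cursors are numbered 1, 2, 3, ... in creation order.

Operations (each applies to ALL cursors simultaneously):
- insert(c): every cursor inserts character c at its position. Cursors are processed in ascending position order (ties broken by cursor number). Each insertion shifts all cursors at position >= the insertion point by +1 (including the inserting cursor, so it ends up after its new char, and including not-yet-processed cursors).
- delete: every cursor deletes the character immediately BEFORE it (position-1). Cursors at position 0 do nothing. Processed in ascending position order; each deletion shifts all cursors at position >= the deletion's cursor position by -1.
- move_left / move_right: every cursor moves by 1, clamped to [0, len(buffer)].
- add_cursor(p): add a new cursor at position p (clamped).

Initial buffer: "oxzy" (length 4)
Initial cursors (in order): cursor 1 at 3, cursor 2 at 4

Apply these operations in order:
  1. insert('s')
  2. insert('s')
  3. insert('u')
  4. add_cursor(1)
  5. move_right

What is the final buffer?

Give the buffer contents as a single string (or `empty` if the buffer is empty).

Answer: oxzssuyssu

Derivation:
After op 1 (insert('s')): buffer="oxzsys" (len 6), cursors c1@4 c2@6, authorship ...1.2
After op 2 (insert('s')): buffer="oxzssyss" (len 8), cursors c1@5 c2@8, authorship ...11.22
After op 3 (insert('u')): buffer="oxzssuyssu" (len 10), cursors c1@6 c2@10, authorship ...111.222
After op 4 (add_cursor(1)): buffer="oxzssuyssu" (len 10), cursors c3@1 c1@6 c2@10, authorship ...111.222
After op 5 (move_right): buffer="oxzssuyssu" (len 10), cursors c3@2 c1@7 c2@10, authorship ...111.222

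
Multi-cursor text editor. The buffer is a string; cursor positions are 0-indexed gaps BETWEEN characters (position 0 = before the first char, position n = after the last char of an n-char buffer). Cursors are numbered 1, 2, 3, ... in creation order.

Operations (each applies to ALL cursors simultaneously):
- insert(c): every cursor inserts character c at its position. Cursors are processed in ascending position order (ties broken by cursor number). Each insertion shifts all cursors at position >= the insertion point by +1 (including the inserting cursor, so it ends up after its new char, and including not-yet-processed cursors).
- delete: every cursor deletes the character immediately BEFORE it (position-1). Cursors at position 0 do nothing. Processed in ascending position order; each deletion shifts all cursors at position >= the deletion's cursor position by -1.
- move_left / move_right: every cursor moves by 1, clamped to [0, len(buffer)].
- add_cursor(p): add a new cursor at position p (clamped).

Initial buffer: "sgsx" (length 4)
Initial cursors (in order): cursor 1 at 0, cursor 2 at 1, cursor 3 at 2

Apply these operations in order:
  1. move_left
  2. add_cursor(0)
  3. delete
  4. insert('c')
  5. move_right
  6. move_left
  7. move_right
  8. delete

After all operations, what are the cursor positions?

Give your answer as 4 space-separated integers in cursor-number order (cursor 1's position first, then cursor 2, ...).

Answer: 1 1 1 1

Derivation:
After op 1 (move_left): buffer="sgsx" (len 4), cursors c1@0 c2@0 c3@1, authorship ....
After op 2 (add_cursor(0)): buffer="sgsx" (len 4), cursors c1@0 c2@0 c4@0 c3@1, authorship ....
After op 3 (delete): buffer="gsx" (len 3), cursors c1@0 c2@0 c3@0 c4@0, authorship ...
After op 4 (insert('c')): buffer="ccccgsx" (len 7), cursors c1@4 c2@4 c3@4 c4@4, authorship 1234...
After op 5 (move_right): buffer="ccccgsx" (len 7), cursors c1@5 c2@5 c3@5 c4@5, authorship 1234...
After op 6 (move_left): buffer="ccccgsx" (len 7), cursors c1@4 c2@4 c3@4 c4@4, authorship 1234...
After op 7 (move_right): buffer="ccccgsx" (len 7), cursors c1@5 c2@5 c3@5 c4@5, authorship 1234...
After op 8 (delete): buffer="csx" (len 3), cursors c1@1 c2@1 c3@1 c4@1, authorship 1..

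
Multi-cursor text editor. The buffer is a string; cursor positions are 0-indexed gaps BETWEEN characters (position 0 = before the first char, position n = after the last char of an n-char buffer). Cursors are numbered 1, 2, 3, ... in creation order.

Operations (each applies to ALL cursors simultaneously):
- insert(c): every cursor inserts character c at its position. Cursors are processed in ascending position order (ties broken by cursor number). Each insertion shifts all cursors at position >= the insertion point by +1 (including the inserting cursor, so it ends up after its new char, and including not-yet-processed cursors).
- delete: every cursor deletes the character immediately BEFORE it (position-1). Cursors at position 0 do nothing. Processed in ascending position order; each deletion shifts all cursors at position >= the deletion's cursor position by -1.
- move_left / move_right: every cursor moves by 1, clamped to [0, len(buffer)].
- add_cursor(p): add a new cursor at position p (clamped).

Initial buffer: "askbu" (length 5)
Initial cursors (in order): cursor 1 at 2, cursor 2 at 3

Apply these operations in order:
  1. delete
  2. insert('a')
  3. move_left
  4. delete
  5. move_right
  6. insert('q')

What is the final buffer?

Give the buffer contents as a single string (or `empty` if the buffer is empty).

After op 1 (delete): buffer="abu" (len 3), cursors c1@1 c2@1, authorship ...
After op 2 (insert('a')): buffer="aaabu" (len 5), cursors c1@3 c2@3, authorship .12..
After op 3 (move_left): buffer="aaabu" (len 5), cursors c1@2 c2@2, authorship .12..
After op 4 (delete): buffer="abu" (len 3), cursors c1@0 c2@0, authorship 2..
After op 5 (move_right): buffer="abu" (len 3), cursors c1@1 c2@1, authorship 2..
After op 6 (insert('q')): buffer="aqqbu" (len 5), cursors c1@3 c2@3, authorship 212..

Answer: aqqbu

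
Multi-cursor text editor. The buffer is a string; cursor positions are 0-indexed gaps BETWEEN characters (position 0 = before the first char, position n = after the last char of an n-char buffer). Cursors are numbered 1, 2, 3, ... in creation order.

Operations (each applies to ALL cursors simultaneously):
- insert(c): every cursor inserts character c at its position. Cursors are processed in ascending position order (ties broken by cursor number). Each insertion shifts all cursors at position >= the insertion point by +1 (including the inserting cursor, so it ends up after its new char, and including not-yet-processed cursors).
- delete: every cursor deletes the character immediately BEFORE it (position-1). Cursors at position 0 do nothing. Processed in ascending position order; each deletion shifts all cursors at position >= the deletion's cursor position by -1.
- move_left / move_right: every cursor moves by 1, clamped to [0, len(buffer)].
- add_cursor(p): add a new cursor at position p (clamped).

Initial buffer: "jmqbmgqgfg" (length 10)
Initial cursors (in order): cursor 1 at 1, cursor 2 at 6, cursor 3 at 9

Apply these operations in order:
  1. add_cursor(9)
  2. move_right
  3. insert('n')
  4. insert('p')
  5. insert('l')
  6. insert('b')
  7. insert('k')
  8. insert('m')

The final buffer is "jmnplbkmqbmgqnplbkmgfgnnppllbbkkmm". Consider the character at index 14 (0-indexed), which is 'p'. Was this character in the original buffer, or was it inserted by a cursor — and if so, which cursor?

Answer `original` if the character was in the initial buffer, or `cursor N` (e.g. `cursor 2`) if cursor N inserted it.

Answer: cursor 2

Derivation:
After op 1 (add_cursor(9)): buffer="jmqbmgqgfg" (len 10), cursors c1@1 c2@6 c3@9 c4@9, authorship ..........
After op 2 (move_right): buffer="jmqbmgqgfg" (len 10), cursors c1@2 c2@7 c3@10 c4@10, authorship ..........
After op 3 (insert('n')): buffer="jmnqbmgqngfgnn" (len 14), cursors c1@3 c2@9 c3@14 c4@14, authorship ..1.....2...34
After op 4 (insert('p')): buffer="jmnpqbmgqnpgfgnnpp" (len 18), cursors c1@4 c2@11 c3@18 c4@18, authorship ..11.....22...3434
After op 5 (insert('l')): buffer="jmnplqbmgqnplgfgnnppll" (len 22), cursors c1@5 c2@13 c3@22 c4@22, authorship ..111.....222...343434
After op 6 (insert('b')): buffer="jmnplbqbmgqnplbgfgnnppllbb" (len 26), cursors c1@6 c2@15 c3@26 c4@26, authorship ..1111.....2222...34343434
After op 7 (insert('k')): buffer="jmnplbkqbmgqnplbkgfgnnppllbbkk" (len 30), cursors c1@7 c2@17 c3@30 c4@30, authorship ..11111.....22222...3434343434
After op 8 (insert('m')): buffer="jmnplbkmqbmgqnplbkmgfgnnppllbbkkmm" (len 34), cursors c1@8 c2@19 c3@34 c4@34, authorship ..111111.....222222...343434343434
Authorship (.=original, N=cursor N): . . 1 1 1 1 1 1 . . . . . 2 2 2 2 2 2 . . . 3 4 3 4 3 4 3 4 3 4 3 4
Index 14: author = 2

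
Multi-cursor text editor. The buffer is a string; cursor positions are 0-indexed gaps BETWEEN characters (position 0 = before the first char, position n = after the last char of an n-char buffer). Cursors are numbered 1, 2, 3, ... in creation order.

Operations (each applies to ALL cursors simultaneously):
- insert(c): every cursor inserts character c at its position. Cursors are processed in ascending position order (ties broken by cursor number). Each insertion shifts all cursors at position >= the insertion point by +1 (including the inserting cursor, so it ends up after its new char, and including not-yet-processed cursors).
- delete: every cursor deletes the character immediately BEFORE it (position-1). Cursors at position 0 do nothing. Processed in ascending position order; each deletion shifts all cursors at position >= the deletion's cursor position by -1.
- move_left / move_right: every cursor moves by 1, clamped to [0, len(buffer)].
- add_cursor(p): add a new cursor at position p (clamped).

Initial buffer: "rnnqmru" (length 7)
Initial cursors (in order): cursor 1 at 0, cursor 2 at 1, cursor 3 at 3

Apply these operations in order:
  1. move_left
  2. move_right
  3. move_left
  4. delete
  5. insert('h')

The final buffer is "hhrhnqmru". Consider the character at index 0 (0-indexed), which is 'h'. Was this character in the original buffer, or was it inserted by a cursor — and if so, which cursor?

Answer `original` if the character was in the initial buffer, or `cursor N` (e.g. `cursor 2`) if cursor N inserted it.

After op 1 (move_left): buffer="rnnqmru" (len 7), cursors c1@0 c2@0 c3@2, authorship .......
After op 2 (move_right): buffer="rnnqmru" (len 7), cursors c1@1 c2@1 c3@3, authorship .......
After op 3 (move_left): buffer="rnnqmru" (len 7), cursors c1@0 c2@0 c3@2, authorship .......
After op 4 (delete): buffer="rnqmru" (len 6), cursors c1@0 c2@0 c3@1, authorship ......
After op 5 (insert('h')): buffer="hhrhnqmru" (len 9), cursors c1@2 c2@2 c3@4, authorship 12.3.....
Authorship (.=original, N=cursor N): 1 2 . 3 . . . . .
Index 0: author = 1

Answer: cursor 1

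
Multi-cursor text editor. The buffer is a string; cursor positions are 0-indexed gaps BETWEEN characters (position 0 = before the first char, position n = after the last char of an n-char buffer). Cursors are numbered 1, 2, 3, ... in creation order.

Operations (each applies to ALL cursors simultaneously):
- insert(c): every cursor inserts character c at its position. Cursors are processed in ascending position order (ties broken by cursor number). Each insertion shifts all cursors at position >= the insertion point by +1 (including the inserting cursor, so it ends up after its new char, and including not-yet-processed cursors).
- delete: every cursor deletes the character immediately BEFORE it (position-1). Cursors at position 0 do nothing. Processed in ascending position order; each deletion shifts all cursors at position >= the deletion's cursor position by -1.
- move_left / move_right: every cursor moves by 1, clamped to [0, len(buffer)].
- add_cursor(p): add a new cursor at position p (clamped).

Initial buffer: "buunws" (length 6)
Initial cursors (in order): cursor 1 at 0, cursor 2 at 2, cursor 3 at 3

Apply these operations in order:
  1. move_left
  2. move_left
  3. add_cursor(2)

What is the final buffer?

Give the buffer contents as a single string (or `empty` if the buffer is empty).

Answer: buunws

Derivation:
After op 1 (move_left): buffer="buunws" (len 6), cursors c1@0 c2@1 c3@2, authorship ......
After op 2 (move_left): buffer="buunws" (len 6), cursors c1@0 c2@0 c3@1, authorship ......
After op 3 (add_cursor(2)): buffer="buunws" (len 6), cursors c1@0 c2@0 c3@1 c4@2, authorship ......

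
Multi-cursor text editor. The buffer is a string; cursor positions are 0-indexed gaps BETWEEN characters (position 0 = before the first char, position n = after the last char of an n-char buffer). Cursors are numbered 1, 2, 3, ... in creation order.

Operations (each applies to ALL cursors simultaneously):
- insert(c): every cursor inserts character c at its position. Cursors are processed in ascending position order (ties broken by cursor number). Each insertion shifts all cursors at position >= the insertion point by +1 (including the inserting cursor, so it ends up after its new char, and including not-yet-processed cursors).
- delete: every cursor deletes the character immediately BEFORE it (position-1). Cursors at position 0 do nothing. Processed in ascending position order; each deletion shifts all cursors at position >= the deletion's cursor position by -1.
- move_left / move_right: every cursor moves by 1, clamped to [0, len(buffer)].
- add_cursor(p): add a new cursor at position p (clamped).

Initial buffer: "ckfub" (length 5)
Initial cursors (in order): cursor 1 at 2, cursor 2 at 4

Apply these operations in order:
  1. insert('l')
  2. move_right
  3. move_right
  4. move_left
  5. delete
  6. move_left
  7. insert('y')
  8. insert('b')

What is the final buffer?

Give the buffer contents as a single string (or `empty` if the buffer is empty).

Answer: ckyblybub

Derivation:
After op 1 (insert('l')): buffer="cklfulb" (len 7), cursors c1@3 c2@6, authorship ..1..2.
After op 2 (move_right): buffer="cklfulb" (len 7), cursors c1@4 c2@7, authorship ..1..2.
After op 3 (move_right): buffer="cklfulb" (len 7), cursors c1@5 c2@7, authorship ..1..2.
After op 4 (move_left): buffer="cklfulb" (len 7), cursors c1@4 c2@6, authorship ..1..2.
After op 5 (delete): buffer="cklub" (len 5), cursors c1@3 c2@4, authorship ..1..
After op 6 (move_left): buffer="cklub" (len 5), cursors c1@2 c2@3, authorship ..1..
After op 7 (insert('y')): buffer="ckylyub" (len 7), cursors c1@3 c2@5, authorship ..112..
After op 8 (insert('b')): buffer="ckyblybub" (len 9), cursors c1@4 c2@7, authorship ..11122..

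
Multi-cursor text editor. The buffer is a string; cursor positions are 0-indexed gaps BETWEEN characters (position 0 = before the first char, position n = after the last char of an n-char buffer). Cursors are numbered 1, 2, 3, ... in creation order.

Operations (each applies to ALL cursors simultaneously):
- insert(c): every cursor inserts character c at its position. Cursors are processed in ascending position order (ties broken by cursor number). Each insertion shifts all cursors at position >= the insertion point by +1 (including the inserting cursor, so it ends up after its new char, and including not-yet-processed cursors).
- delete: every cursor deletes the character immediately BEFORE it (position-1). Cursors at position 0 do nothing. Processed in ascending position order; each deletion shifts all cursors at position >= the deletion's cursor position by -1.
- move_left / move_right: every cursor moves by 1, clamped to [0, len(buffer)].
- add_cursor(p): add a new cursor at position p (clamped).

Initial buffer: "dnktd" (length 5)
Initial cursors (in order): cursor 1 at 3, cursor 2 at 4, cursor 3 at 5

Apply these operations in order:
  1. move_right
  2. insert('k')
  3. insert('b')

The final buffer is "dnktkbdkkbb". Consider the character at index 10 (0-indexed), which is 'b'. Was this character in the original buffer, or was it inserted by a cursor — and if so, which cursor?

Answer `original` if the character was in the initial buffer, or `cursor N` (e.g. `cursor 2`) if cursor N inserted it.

Answer: cursor 3

Derivation:
After op 1 (move_right): buffer="dnktd" (len 5), cursors c1@4 c2@5 c3@5, authorship .....
After op 2 (insert('k')): buffer="dnktkdkk" (len 8), cursors c1@5 c2@8 c3@8, authorship ....1.23
After op 3 (insert('b')): buffer="dnktkbdkkbb" (len 11), cursors c1@6 c2@11 c3@11, authorship ....11.2323
Authorship (.=original, N=cursor N): . . . . 1 1 . 2 3 2 3
Index 10: author = 3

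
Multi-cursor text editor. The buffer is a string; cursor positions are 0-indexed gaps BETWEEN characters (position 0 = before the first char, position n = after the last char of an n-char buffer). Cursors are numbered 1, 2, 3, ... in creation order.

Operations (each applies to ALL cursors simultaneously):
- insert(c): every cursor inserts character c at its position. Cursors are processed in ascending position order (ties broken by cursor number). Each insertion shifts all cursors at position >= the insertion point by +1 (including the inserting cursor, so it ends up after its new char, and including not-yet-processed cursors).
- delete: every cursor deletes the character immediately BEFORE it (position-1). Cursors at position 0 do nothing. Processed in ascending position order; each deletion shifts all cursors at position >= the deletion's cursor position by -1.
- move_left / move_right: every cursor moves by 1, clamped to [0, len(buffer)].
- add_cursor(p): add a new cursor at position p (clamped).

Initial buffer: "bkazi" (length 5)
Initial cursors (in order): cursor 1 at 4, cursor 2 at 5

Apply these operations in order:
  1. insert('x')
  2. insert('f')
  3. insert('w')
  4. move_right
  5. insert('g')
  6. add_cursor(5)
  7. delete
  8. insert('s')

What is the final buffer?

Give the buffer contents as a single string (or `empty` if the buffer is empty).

Answer: bkazsfwisxfws

Derivation:
After op 1 (insert('x')): buffer="bkazxix" (len 7), cursors c1@5 c2@7, authorship ....1.2
After op 2 (insert('f')): buffer="bkazxfixf" (len 9), cursors c1@6 c2@9, authorship ....11.22
After op 3 (insert('w')): buffer="bkazxfwixfw" (len 11), cursors c1@7 c2@11, authorship ....111.222
After op 4 (move_right): buffer="bkazxfwixfw" (len 11), cursors c1@8 c2@11, authorship ....111.222
After op 5 (insert('g')): buffer="bkazxfwigxfwg" (len 13), cursors c1@9 c2@13, authorship ....111.12222
After op 6 (add_cursor(5)): buffer="bkazxfwigxfwg" (len 13), cursors c3@5 c1@9 c2@13, authorship ....111.12222
After op 7 (delete): buffer="bkazfwixfw" (len 10), cursors c3@4 c1@7 c2@10, authorship ....11.222
After op 8 (insert('s')): buffer="bkazsfwisxfws" (len 13), cursors c3@5 c1@9 c2@13, authorship ....311.12222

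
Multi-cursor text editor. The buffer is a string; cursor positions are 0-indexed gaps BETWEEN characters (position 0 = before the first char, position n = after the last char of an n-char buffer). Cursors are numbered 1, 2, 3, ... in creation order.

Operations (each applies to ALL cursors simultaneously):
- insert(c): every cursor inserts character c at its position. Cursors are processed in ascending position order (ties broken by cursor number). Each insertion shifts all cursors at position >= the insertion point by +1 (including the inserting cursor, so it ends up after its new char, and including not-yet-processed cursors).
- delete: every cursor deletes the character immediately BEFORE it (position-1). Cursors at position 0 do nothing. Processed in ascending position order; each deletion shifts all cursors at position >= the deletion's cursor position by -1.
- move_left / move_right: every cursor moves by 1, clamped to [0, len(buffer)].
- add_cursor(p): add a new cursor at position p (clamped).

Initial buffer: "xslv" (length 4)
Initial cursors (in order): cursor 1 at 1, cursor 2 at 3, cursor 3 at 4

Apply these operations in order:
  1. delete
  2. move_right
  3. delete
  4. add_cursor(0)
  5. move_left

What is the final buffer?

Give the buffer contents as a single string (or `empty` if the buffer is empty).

Answer: empty

Derivation:
After op 1 (delete): buffer="s" (len 1), cursors c1@0 c2@1 c3@1, authorship .
After op 2 (move_right): buffer="s" (len 1), cursors c1@1 c2@1 c3@1, authorship .
After op 3 (delete): buffer="" (len 0), cursors c1@0 c2@0 c3@0, authorship 
After op 4 (add_cursor(0)): buffer="" (len 0), cursors c1@0 c2@0 c3@0 c4@0, authorship 
After op 5 (move_left): buffer="" (len 0), cursors c1@0 c2@0 c3@0 c4@0, authorship 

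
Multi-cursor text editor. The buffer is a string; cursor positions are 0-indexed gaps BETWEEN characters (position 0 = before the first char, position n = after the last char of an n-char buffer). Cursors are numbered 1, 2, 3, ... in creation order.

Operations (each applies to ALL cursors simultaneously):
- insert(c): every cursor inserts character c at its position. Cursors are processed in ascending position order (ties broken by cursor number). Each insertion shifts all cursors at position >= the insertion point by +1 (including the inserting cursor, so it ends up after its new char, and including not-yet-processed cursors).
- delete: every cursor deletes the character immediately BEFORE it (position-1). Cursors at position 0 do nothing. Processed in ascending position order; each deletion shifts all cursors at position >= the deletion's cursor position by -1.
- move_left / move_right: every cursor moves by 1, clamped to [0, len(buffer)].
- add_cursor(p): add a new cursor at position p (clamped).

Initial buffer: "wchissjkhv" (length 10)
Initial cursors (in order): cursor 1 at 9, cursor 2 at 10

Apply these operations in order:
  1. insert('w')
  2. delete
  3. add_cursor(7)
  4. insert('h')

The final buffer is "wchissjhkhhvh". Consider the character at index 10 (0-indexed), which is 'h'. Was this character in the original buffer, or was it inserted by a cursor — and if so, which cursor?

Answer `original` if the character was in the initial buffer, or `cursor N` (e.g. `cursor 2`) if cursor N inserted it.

After op 1 (insert('w')): buffer="wchissjkhwvw" (len 12), cursors c1@10 c2@12, authorship .........1.2
After op 2 (delete): buffer="wchissjkhv" (len 10), cursors c1@9 c2@10, authorship ..........
After op 3 (add_cursor(7)): buffer="wchissjkhv" (len 10), cursors c3@7 c1@9 c2@10, authorship ..........
After op 4 (insert('h')): buffer="wchissjhkhhvh" (len 13), cursors c3@8 c1@11 c2@13, authorship .......3..1.2
Authorship (.=original, N=cursor N): . . . . . . . 3 . . 1 . 2
Index 10: author = 1

Answer: cursor 1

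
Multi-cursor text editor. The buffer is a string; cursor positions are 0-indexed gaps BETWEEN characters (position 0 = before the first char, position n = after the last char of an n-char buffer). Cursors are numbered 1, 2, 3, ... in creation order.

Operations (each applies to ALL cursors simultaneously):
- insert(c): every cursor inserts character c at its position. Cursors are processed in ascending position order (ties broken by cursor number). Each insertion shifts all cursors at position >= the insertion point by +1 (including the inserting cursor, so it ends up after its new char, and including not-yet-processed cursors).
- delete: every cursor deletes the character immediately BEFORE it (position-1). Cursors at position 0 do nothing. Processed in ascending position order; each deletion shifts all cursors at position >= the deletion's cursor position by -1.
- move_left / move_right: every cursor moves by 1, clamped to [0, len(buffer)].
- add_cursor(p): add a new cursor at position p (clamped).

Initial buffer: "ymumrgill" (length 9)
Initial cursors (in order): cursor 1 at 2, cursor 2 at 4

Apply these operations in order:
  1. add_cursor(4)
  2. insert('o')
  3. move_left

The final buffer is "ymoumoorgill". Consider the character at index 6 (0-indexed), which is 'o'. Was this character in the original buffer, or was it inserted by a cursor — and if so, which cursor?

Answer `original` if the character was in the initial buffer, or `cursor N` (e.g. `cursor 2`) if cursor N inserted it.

After op 1 (add_cursor(4)): buffer="ymumrgill" (len 9), cursors c1@2 c2@4 c3@4, authorship .........
After op 2 (insert('o')): buffer="ymoumoorgill" (len 12), cursors c1@3 c2@7 c3@7, authorship ..1..23.....
After op 3 (move_left): buffer="ymoumoorgill" (len 12), cursors c1@2 c2@6 c3@6, authorship ..1..23.....
Authorship (.=original, N=cursor N): . . 1 . . 2 3 . . . . .
Index 6: author = 3

Answer: cursor 3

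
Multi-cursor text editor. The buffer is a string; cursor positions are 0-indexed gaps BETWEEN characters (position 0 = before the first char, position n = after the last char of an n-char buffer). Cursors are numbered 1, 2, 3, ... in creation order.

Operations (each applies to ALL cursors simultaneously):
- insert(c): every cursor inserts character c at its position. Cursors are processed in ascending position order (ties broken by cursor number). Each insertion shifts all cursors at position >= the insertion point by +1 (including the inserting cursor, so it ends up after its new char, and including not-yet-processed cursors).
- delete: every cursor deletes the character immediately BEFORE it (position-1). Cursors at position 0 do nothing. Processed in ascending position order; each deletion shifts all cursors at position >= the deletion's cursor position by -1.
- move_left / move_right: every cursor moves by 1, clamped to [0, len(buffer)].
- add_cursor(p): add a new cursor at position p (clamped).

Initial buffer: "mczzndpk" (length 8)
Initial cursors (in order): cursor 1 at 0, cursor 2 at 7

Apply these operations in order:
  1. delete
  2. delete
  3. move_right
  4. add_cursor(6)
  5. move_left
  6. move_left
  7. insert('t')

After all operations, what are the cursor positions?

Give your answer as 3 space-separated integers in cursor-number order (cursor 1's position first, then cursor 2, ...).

Answer: 1 7 7

Derivation:
After op 1 (delete): buffer="mczzndk" (len 7), cursors c1@0 c2@6, authorship .......
After op 2 (delete): buffer="mczznk" (len 6), cursors c1@0 c2@5, authorship ......
After op 3 (move_right): buffer="mczznk" (len 6), cursors c1@1 c2@6, authorship ......
After op 4 (add_cursor(6)): buffer="mczznk" (len 6), cursors c1@1 c2@6 c3@6, authorship ......
After op 5 (move_left): buffer="mczznk" (len 6), cursors c1@0 c2@5 c3@5, authorship ......
After op 6 (move_left): buffer="mczznk" (len 6), cursors c1@0 c2@4 c3@4, authorship ......
After op 7 (insert('t')): buffer="tmczzttnk" (len 9), cursors c1@1 c2@7 c3@7, authorship 1....23..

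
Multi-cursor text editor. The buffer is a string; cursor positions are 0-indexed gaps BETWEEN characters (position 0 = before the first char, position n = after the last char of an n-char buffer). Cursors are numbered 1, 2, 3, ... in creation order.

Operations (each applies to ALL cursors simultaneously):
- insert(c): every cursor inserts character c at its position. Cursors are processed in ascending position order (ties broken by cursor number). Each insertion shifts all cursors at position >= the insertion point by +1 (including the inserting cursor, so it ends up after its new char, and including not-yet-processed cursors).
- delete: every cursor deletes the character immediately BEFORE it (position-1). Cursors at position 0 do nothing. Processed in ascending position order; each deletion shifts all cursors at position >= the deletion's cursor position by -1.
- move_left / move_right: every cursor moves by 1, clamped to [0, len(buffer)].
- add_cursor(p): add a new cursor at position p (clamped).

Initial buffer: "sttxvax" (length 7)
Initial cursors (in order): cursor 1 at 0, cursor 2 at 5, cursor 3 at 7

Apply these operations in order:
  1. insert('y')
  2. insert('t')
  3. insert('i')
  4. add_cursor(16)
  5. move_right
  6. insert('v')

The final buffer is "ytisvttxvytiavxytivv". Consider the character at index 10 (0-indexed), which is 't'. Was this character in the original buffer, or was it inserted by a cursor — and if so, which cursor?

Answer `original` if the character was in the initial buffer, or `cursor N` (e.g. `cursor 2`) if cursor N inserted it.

Answer: cursor 2

Derivation:
After op 1 (insert('y')): buffer="ysttxvyaxy" (len 10), cursors c1@1 c2@7 c3@10, authorship 1.....2..3
After op 2 (insert('t')): buffer="ytsttxvytaxyt" (len 13), cursors c1@2 c2@9 c3@13, authorship 11.....22..33
After op 3 (insert('i')): buffer="ytisttxvytiaxyti" (len 16), cursors c1@3 c2@11 c3@16, authorship 111.....222..333
After op 4 (add_cursor(16)): buffer="ytisttxvytiaxyti" (len 16), cursors c1@3 c2@11 c3@16 c4@16, authorship 111.....222..333
After op 5 (move_right): buffer="ytisttxvytiaxyti" (len 16), cursors c1@4 c2@12 c3@16 c4@16, authorship 111.....222..333
After op 6 (insert('v')): buffer="ytisvttxvytiavxytivv" (len 20), cursors c1@5 c2@14 c3@20 c4@20, authorship 111.1....222.2.33334
Authorship (.=original, N=cursor N): 1 1 1 . 1 . . . . 2 2 2 . 2 . 3 3 3 3 4
Index 10: author = 2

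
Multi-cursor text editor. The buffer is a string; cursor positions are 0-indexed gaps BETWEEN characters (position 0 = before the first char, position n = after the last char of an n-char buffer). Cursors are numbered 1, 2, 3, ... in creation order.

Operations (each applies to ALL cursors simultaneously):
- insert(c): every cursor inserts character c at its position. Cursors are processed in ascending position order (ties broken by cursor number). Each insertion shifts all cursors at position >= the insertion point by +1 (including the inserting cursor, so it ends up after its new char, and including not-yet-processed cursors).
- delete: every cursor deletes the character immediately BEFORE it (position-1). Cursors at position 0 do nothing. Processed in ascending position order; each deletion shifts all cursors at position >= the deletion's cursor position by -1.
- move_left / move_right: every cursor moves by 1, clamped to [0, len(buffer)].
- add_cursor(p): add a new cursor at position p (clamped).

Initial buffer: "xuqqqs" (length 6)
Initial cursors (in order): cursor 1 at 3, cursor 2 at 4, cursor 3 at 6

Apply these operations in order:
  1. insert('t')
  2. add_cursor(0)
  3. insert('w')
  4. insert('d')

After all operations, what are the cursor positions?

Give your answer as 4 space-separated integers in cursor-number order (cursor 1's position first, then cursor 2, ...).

After op 1 (insert('t')): buffer="xuqtqtqst" (len 9), cursors c1@4 c2@6 c3@9, authorship ...1.2..3
After op 2 (add_cursor(0)): buffer="xuqtqtqst" (len 9), cursors c4@0 c1@4 c2@6 c3@9, authorship ...1.2..3
After op 3 (insert('w')): buffer="wxuqtwqtwqstw" (len 13), cursors c4@1 c1@6 c2@9 c3@13, authorship 4...11.22..33
After op 4 (insert('d')): buffer="wdxuqtwdqtwdqstwd" (len 17), cursors c4@2 c1@8 c2@12 c3@17, authorship 44...111.222..333

Answer: 8 12 17 2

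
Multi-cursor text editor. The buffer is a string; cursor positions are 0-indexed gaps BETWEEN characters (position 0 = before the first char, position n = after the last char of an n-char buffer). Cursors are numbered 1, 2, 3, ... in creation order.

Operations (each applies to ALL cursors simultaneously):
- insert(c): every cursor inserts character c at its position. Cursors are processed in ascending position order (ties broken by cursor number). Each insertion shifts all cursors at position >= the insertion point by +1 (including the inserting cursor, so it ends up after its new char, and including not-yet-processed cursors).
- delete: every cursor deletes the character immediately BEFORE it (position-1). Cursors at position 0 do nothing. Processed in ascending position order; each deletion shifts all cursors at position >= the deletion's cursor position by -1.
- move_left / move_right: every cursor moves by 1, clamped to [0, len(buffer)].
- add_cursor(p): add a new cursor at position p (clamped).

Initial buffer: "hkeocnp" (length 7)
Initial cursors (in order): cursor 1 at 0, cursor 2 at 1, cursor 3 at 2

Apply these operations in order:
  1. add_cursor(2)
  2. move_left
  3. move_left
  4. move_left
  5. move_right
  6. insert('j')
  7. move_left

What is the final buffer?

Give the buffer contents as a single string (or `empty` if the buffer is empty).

Answer: hjjjjkeocnp

Derivation:
After op 1 (add_cursor(2)): buffer="hkeocnp" (len 7), cursors c1@0 c2@1 c3@2 c4@2, authorship .......
After op 2 (move_left): buffer="hkeocnp" (len 7), cursors c1@0 c2@0 c3@1 c4@1, authorship .......
After op 3 (move_left): buffer="hkeocnp" (len 7), cursors c1@0 c2@0 c3@0 c4@0, authorship .......
After op 4 (move_left): buffer="hkeocnp" (len 7), cursors c1@0 c2@0 c3@0 c4@0, authorship .......
After op 5 (move_right): buffer="hkeocnp" (len 7), cursors c1@1 c2@1 c3@1 c4@1, authorship .......
After op 6 (insert('j')): buffer="hjjjjkeocnp" (len 11), cursors c1@5 c2@5 c3@5 c4@5, authorship .1234......
After op 7 (move_left): buffer="hjjjjkeocnp" (len 11), cursors c1@4 c2@4 c3@4 c4@4, authorship .1234......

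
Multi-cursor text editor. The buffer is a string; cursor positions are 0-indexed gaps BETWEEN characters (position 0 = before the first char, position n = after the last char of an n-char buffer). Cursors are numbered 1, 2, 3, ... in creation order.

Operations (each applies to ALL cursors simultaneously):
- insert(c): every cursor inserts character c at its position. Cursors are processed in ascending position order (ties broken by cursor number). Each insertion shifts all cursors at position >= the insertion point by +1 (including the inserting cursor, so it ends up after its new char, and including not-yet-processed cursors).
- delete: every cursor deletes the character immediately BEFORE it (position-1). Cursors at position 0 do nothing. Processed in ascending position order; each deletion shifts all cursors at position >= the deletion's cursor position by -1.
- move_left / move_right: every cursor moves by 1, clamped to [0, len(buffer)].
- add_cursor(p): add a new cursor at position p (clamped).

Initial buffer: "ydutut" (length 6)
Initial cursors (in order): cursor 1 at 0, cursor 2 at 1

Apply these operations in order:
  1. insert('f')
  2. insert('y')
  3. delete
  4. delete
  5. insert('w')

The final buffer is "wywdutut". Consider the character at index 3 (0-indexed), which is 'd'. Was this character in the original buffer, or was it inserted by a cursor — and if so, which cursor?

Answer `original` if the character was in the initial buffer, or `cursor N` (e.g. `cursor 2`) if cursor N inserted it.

Answer: original

Derivation:
After op 1 (insert('f')): buffer="fyfdutut" (len 8), cursors c1@1 c2@3, authorship 1.2.....
After op 2 (insert('y')): buffer="fyyfydutut" (len 10), cursors c1@2 c2@5, authorship 11.22.....
After op 3 (delete): buffer="fyfdutut" (len 8), cursors c1@1 c2@3, authorship 1.2.....
After op 4 (delete): buffer="ydutut" (len 6), cursors c1@0 c2@1, authorship ......
After op 5 (insert('w')): buffer="wywdutut" (len 8), cursors c1@1 c2@3, authorship 1.2.....
Authorship (.=original, N=cursor N): 1 . 2 . . . . .
Index 3: author = original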